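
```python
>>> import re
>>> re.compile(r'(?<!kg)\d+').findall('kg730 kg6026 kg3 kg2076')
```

['30', '026', '076']

A negative assertion filters positions out without eating any characters.
Matches: at [3:5] → '30'; at [9:12] → '026'; at [20:23] → '076'.
With no groups in the pattern, `findall` gives back each whole match — 3 here.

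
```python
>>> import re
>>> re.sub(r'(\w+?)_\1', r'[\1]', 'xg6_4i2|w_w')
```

'xg6_4i2|[w]'

`\1` has to match the exact text group 1 already captured.
Matches: at [8:11] → 'w_w'.
The replacement refers to a captured group, so each match is rewritten using its own captured text.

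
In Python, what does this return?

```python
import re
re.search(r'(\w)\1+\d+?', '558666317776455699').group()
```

'558'

The backreference `\1` re-matches whatever the first group consumed, character for character.
The match spans [0:3] → '558'.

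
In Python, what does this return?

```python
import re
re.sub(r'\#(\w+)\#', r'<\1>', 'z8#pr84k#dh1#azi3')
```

'z8<pr84k>dh1#azi3'

`\1` in the replacement pulls in group 1's text for each match.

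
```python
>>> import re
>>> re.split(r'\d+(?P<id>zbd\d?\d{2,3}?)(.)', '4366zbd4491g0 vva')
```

Pattern: one or more of a digit; then the literal 'zbd', then optionally a digit, then 2 to 3 of a digit (lazy) (captured as 'id'); then any character (captured).
The `?` after the quantifier makes it lazy — it takes as little as possible before letting the rest of the pattern try.
Matches to split on: at [0:11] → '4366zbd4491'.
The group in the pattern means `split` returns the separators' captures alongside the pieces.

['', 'zbd449', '1', 'g0 vva']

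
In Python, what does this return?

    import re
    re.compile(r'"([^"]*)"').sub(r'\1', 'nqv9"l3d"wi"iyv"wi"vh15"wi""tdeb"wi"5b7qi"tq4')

Matches: at [4:9] → '"l3d"'; at [11:16] → '"iyv"'; at [18:24] → '"vh15"'; at [26:28] → '""'; at [32:36] → '"wi"'.
Each match is replaced using the text its own group 1 captured.

'nqv9l3dwiiyvwivh15witdebwi5b7qi"tq4'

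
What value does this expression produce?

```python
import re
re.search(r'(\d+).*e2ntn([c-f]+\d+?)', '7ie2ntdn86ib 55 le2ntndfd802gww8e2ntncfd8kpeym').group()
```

'7ie2ntdn86ib 55 le2ntndfd802gww8e2ntncfd8'

Pattern: one or more of a digit (captured); then zero or more of any character, then the literal 'e2', then the literal 'ntn'; then one or more of a character in [c-f], then one or more of a digit (lazy) (captured).
Unlike `match`, `search` isn't anchored — it looks for the pattern anywhere in the string.
The match spans [0:41] → '7ie2ntdn86ib 55 le2ntndfd802gww8e2ntncfd8'.
Captured: group 1 = '7', group 2 = 'cfd8'.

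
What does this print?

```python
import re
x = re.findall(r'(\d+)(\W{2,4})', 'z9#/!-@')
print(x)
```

The pattern matches one or more of a digit (captured); then 2 to 4 of a non-word character (captured).
Scanning left to right: at [1:6] match '9#/!-', groups = ('9', '#/!-').
With 2 capturing groups, `findall` returns a 2-tuple per match.

[('9', '#/!-')]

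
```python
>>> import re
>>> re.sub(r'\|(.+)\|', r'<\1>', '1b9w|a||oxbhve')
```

'1b9w<a|>oxbhve'

`\1` in the replacement pulls in group 1's text for each match.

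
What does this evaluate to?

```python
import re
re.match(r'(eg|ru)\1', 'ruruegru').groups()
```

After group 1 captures some text, `\1` only succeeds where that same text appears again.
With `match`, the pattern is implicitly anchored at the beginning.
The match spans [0:4] → 'ruru'.
Captured: group 1 = 'ru'.

('ru',)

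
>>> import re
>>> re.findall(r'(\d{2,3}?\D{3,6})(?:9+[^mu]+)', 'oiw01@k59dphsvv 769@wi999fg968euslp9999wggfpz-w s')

['769@wi']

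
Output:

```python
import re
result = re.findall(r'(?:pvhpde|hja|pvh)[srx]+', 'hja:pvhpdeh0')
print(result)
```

No capturing groups, so `findall` returns the 0 full match strings.
Nothing in the string satisfies the pattern, so the list is empty.

[]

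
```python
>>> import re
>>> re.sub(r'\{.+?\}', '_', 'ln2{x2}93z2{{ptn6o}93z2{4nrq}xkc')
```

'ln2_93z2_93z2_xkc'

The `?` after the quantifier makes it lazy — it takes as little as possible before letting the rest of the pattern try.
Each match is replaced by '_'.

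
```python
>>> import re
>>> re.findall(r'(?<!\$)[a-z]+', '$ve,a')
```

The negative lookaround is zero-width — it rules out positions where the adjacent text would match, without consuming anything.
`findall` yields the raw match text (2 of them) because the pattern has no groups.

['e', 'a']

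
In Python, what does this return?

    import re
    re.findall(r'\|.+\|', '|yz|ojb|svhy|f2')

Walking the string: at [0:13] → '|yz|ojb|svhy|'.
Since nothing is captured, `findall` lists the 1 matched substring directly.

['|yz|ojb|svhy|']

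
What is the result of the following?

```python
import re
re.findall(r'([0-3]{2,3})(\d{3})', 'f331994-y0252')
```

[('331', '994')]

Pattern: 2 to 3 of a character in [0-3] (captured); then exactly 3 of a digit (captured).
Scanning left to right: at [1:7] match '331994', groups = ('331', '994').
`findall` packs the 2 group values into a tuple for every match.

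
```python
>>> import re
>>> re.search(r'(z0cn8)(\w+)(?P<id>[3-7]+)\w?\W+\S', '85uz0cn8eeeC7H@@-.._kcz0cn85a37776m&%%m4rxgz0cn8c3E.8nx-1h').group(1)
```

The match spans [3:20] → 'z0cn8eeeC7H@@-.._'.
Captured: group 1 = 'z0cn8', group 2 = 'eeeC', group 3 = '7'.

'z0cn8'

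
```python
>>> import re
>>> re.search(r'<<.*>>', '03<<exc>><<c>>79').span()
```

The match spans [2:14] → '<<exc>><<c>>'.

(2, 14)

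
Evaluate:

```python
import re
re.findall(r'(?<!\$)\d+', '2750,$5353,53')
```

['2750', '353', '53']

The negative lookaround is zero-width — it rules out positions where the adjacent text would match, without consuming anything.
Scanning left to right: at [0:4] → '2750'; at [7:10] → '353'; at [11:13] → '53'.
Since nothing is captured, `findall` lists the 3 matched substrings directly.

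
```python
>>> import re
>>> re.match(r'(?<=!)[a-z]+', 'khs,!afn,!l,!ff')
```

`re.match` won't scan ahead — the pattern has to work from the very first character.
Here the string doesn't start with a match, so the call returns None.

None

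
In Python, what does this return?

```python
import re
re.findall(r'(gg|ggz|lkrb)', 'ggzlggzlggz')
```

['gg', 'gg', 'gg']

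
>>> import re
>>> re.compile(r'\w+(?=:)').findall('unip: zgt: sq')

The lookaround is zero-width — it requires the adjacent text to match without consuming it, so the asserted text isn't part of the match.
Scanning left to right: at [0:4] → 'unip'; at [6:9] → 'zgt'.
Since nothing is captured, `findall` lists the 2 matched substrings directly.

['unip', 'zgt']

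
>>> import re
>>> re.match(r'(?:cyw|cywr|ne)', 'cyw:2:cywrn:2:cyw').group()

With `match`, the pattern is implicitly anchored at the beginning.
The match spans [0:3] → 'cyw'.

'cyw'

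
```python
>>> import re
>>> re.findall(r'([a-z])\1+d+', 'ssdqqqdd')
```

['s', 'q']

`\1` is not a pattern — it's the concrete string captured by group 1, re-applied verbatim.
Walking the string: at [0:3] match 'ssd', group 1 = 's'; at [3:8] match 'qqqdd', group 1 = 'q'.
`findall` collects group 1 from each match (2 total).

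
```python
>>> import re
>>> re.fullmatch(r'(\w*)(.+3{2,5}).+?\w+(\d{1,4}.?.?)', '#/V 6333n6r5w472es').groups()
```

('', '#/V 6333', '2es')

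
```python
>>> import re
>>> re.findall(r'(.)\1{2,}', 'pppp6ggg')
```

['p', 'g']

`\1` is not a pattern — it's the concrete string captured by group 1, re-applied verbatim.
Because there's exactly one group, `findall` drops the full match and keeps group 1 from each hit.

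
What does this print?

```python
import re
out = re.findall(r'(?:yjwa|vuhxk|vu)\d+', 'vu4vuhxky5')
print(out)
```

['vu4']

With no groups in the pattern, `findall` gives back each whole match — 1 here.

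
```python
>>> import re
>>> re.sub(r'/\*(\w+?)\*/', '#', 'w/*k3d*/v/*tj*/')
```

'w#v#'

`sub` substitutes '#' at each match site.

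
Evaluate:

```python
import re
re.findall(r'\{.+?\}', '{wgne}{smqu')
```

['{wgne}']

With no groups in the pattern, `findall` gives back each whole match — 1 here.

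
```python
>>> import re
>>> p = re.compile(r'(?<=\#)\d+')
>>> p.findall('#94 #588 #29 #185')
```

['94', '588', '29', '185']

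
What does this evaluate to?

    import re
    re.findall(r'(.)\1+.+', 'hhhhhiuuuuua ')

['h']

`\1` has to match the exact text group 1 already captured.
One capturing group, so `findall` returns just the captured substring from the one match — 1 in all.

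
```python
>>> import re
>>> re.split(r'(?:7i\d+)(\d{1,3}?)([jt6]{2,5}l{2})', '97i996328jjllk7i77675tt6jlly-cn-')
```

['9', '8', 'jjll', 'k', '5', 'tt6jll', 'y-cn-']

Pattern: the literal '7i', then one or more of a digit (non-capturing group); then 1 to 3 of a digit (lazy) (captured); then 2 to 5 of one of [jt6], then exactly 2 of the literal 'l' (captured).
Matches to split on: at [1:13] → '7i996328jjll'; at [14:27] → '7i77675tt6jll'.
The group in the pattern means `split` returns the separators' captures alongside the pieces.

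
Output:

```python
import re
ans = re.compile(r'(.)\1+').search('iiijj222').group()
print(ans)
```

iii

`\1` has to match the exact text group 1 already captured.
The match spans [0:3] → 'iii'.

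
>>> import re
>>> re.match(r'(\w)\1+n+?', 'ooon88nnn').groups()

('o',)

The backreference `\1` re-matches whatever the first group consumed, character for character.
`re.match` won't scan ahead — the pattern has to work from the very first character.
The match spans [0:4] → 'ooon'.
Captured: group 1 = 'o'.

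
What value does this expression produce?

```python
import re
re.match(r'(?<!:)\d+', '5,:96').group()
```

`re.match` won't scan ahead — the pattern has to work from the very first character.
The match spans [0:1] → '5'.

'5'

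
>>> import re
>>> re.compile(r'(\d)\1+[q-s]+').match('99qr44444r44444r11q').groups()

('9',)

`\1` has to match the exact text group 1 already captured.
`match` is anchored at position 0; if the pattern doesn't fit there, it returns None.
The match spans [0:4] → '99qr'.
Captured: group 1 = '9'.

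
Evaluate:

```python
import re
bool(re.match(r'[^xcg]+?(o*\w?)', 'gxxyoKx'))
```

With `match`, the pattern is implicitly anchored at the beginning.
Here the pattern fails at index 0, so the call returns None, and `bool(None)` is False.

False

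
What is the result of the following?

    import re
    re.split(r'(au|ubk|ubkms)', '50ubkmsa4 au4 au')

Branches in `(...|...)` are attempted left-to-right; the first branch that allows the whole pattern to succeed is taken.
Matches to split on: at [2:5] → 'ubk'; at [10:12] → 'au'; at [14:16] → 'au'.
The group in the pattern means `split` returns the separators' captures alongside the pieces.

['50', 'ubk', 'msa4 ', 'au', '4 ', 'au', '']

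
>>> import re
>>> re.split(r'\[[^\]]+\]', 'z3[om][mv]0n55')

['z3', '', '0n55']

Matches to split on: at [2:6] → '[om]'; at [6:10] → '[mv]'.
`split` removes every match and returns the 3 fragments in between.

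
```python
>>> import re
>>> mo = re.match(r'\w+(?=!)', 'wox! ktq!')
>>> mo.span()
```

(0, 3)

`re.match` won't scan ahead — the pattern has to work from the very first character.
The match spans [0:3] → 'wox'.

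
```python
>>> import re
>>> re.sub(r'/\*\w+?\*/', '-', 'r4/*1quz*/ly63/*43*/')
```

'r4-ly63-'

Matches: at [2:10] → '/*1quz*/'; at [14:20] → '/*43*/'.
`sub` substitutes '-' at each match site.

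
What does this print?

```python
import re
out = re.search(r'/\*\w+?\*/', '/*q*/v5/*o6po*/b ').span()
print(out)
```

(0, 5)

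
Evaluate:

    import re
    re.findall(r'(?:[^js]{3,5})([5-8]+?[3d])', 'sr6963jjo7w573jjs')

Pattern: 3 to 5 of any character except [js] (non-capturing group); then one or more of a character in [5-8] (lazy), then one of [3d] (captured).
`findall` collects group 1 from each match (2 total).

['63', '73']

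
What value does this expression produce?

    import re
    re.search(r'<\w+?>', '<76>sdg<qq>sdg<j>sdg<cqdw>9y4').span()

(0, 4)

The match spans [0:4] → '<76>'.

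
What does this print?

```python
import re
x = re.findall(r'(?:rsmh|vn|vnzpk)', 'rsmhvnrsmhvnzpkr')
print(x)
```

['rsmh', 'vn', 'rsmh', 'vn']

Alternation tries branches left to right and keeps the first one that lets the overall match succeed at that position.
No capturing groups, so `findall` returns the 4 full match strings.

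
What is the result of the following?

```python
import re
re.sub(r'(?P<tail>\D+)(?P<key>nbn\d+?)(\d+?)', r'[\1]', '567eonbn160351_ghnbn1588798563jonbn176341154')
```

Lazy quantifiers expand one character at a time until the remainder of the pattern can match.
The replacement refers to a captured group, so each match is rewritten using its own captured text.

'567[eo]0351[_gh]88798563[jo]6341154'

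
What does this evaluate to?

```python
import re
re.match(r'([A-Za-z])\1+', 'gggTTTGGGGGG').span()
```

`re.match` won't scan ahead — the pattern has to work from the very first character.
The match spans [0:3] → 'ggg'.

(0, 3)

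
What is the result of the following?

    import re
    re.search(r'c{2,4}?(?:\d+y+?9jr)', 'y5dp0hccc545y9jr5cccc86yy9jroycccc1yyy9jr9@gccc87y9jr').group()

This matches 2 to 4 of a literal 'c' (lazy); then one or more of a digit, then one or more of a literal 'y' (lazy), then the literal '9jr' (non-capturing group).
`search` walks the string left to right and returns the first match it finds.
The match spans [6:16] → 'ccc545y9jr'.

'ccc545y9jr'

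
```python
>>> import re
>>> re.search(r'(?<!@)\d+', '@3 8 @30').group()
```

'8'

A negative assertion filters positions out without eating any characters.
`search` walks the string left to right and returns the first match it finds.
The match spans [3:4] → '8'.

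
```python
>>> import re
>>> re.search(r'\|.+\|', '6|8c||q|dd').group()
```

`re.search` scans for the first position where the pattern succeeds.
The match spans [1:8] → '|8c||q|'.

'|8c||q|'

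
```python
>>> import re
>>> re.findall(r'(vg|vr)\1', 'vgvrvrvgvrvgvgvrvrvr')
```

['vr', 'vg', 'vr']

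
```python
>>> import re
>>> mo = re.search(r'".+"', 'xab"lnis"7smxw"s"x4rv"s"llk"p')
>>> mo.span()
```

(3, 28)

The match spans [3:28] → '"lnis"7smxw"s"x4rv"s"llk"'.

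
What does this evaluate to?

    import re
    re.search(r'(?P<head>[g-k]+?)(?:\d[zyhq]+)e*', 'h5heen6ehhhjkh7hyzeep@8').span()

This matches one or more of a character in [g-k] (lazy) (captured as 'head'); then a digit, then one or more of one of [zyhq] (non-capturing group); then zero or more of a literal 'e'.
Unlike `match`, `search` isn't anchored — it looks for the pattern anywhere in the string.
The match spans [0:5] → 'h5hee'.
Captured: group 1 = 'h'.

(0, 5)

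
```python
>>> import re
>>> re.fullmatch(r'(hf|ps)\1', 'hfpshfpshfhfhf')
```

A backreference is literal: `\1` must see the identical characters the first group matched.
`fullmatch` succeeds only if the pattern covers the string from start to end.
Here the pattern can't cover the whole string, so the call returns None.

None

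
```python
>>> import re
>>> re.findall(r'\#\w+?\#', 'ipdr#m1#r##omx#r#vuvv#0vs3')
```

Walking the string: at [4:8] → '#m1#'; at [10:15] → '#omx#'; at [16:22] → '#vuvv#'.
`findall` yields the raw match text (3 of them) because the pattern has no groups.

['#m1#', '#omx#', '#vuvv#']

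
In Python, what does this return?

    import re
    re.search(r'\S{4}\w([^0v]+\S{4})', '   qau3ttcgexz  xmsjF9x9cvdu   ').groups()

The pattern matches exactly 4 of a non-whitespace character, then a word character; then one or more of any character except [0v], then exactly 4 of a non-whitespace character (captured).
`re.search` scans for the first position where the pattern succeeds.
The match spans [3:28] → 'qau3ttcgexz  xmsjF9x9cvdu'.
Captured: group 1 = 'tcgexz  xmsjF9x9cvdu'.

('tcgexz  xmsjF9x9cvdu',)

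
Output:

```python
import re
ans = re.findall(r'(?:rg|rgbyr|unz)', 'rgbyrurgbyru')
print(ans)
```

['rg', 'rg']

Alternation isn't longest-match — the leftmost alternative that fits at this position is chosen.
No capturing groups, so `findall` returns the 2 full match strings.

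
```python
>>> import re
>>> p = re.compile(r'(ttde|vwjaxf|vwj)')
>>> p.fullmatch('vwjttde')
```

`re.fullmatch` is like wrapping the pattern in `^…$` (in single-line mode).
Here the pattern can't cover the whole string, so the call returns None.

None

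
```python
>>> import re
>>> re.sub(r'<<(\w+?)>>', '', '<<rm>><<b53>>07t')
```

'07t'

Matches: at [0:6] → '<<rm>>'; at [6:13] → '<<b53>>'.
`sub` substitutes '' at each match site.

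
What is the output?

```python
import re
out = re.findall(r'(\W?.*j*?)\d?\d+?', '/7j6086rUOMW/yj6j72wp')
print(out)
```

['/7j6086rUOMW/yj6j7']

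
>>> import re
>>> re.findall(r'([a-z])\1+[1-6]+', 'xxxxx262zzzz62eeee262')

['x', 'z', 'e']

After group 1 captures some text, `\1` only succeeds where that same text appears again.
Scanning left to right: at [0:8] match 'xxxxx262', group 1 = 'x'; at [8:14] match 'zzzz62', group 1 = 'z'; at [14:21] match 'eeee262', group 1 = 'e'.
With a single group, `findall` returns only what that group captured — 3 items.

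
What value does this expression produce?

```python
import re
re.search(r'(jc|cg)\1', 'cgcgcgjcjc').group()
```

'cgcg'

After group 1 captures some text, `\1` only succeeds where that same text appears again.
Unlike `match`, `search` isn't anchored — it looks for the pattern anywhere in the string.
The match spans [0:4] → 'cgcg'.
Captured: group 1 = 'cg'.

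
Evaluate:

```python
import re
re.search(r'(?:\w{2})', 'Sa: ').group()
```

Pattern: exactly 2 of a word character (non-capturing group).
Unlike `match`, `search` isn't anchored — it looks for the pattern anywhere in the string.
The match spans [0:2] → 'Sa'.

'Sa'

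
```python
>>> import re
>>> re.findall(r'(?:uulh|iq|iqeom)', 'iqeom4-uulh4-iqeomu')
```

['iq', 'uulh', 'iq']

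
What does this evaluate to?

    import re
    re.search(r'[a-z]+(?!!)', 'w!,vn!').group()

'v'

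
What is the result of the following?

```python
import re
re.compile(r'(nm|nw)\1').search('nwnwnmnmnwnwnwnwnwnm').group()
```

'nwnw'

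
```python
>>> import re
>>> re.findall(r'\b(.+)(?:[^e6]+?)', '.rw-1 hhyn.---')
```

['rw-1 hhyn.--']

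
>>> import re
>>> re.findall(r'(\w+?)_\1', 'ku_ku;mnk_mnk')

['ku', 'mnk']

The backreference `\1` re-matches whatever the first group consumed, character for character.
`findall` collects group 1 from each match (2 total).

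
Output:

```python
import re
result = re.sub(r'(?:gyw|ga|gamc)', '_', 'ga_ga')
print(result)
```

Matches: at [0:2] → 'ga'; at [3:5] → 'ga'.
Each match is replaced by '_'.

___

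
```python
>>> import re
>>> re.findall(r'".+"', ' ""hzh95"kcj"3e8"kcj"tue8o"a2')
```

['""hzh95"kcj"3e8"kcj"tue8o"']

Scanning left to right: at [1:27] → '""hzh95"kcj"3e8"kcj"tue8o"'.
`findall` yields the raw match text (1 of them) because the pattern has no groups.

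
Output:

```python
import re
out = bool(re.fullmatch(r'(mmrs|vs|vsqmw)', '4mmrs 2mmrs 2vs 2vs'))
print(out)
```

False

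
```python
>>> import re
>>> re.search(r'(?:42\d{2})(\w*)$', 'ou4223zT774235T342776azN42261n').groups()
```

Pattern: the literal '42', then exactly 2 of a digit (non-capturing group); then zero or more of a word character (captured); then anchored at the end.
`re.search` scans for the first position where the pattern succeeds.
The match spans [2:30] → '4223zT774235T342776azN42261n'.
Captured: group 1 = 'zT774235T342776azN42261n'.

('zT774235T342776azN42261n',)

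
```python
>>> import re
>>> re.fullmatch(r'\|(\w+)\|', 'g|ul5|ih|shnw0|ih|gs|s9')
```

`re.fullmatch` requires the pattern to consume the entire string.
Here the string isn't matched end-to-end, so the call returns None.

None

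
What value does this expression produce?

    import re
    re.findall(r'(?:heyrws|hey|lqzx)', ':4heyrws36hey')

['heyrws', 'hey']

Branches in `(...|...)` are attempted left-to-right; the first branch that allows the whole pattern to succeed is taken.
Scanning left to right: at [2:8] → 'heyrws'; at [10:13] → 'hey'.
No capturing groups, so `findall` returns the 2 full match strings.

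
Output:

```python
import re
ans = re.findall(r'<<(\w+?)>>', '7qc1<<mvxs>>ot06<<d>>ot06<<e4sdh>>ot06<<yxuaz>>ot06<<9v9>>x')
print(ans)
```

['mvxs', 'd', 'e4sdh', 'yxuaz', '9v9']

Scanning left to right: at [4:12] match '<<mvxs>>', group 1 = 'mvxs'; at [16:21] match '<<d>>', group 1 = 'd'; at [25:34] match '<<e4sdh>>', group 1 = 'e4sdh'; at [38:47] match '<<yxuaz>>', group 1 = 'yxuaz'; at [51:58] match '<<9v9>>', group 1 = '9v9'.
`findall` collects group 1 from each match (5 total).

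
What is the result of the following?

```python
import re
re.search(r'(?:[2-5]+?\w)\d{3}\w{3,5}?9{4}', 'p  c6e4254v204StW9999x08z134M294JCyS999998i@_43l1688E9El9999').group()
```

The pattern matches one or more of a character in [2-5] (lazy), then a word character (non-capturing group); then exactly 3 of a digit, then 3 to 5 of a word character (lazy), then exactly 4 of the literal '9'.
`re.search` scans for the first position where the pattern succeeds.
The match spans [6:21] → '4254v204StW9999'.

'4254v204StW9999'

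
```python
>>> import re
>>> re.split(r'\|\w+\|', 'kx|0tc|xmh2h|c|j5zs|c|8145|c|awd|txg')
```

['kx', 'xmh2h', 'j5zs', '8145', 'awd|txg']

Matches to split on: at [2:7] → '|0tc|'; at [12:15] → '|c|'; at [19:22] → '|c|'; at [26:29] → '|c|'.
The string is cut at each match, leaving 5 pieces.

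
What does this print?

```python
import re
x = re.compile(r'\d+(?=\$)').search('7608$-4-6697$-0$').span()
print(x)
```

The positive lookaround only admits positions where the adjacent text matches; those characters stay outside the span.
`search` walks the string left to right and returns the first match it finds.
The match spans [0:4] → '7608'.

(0, 4)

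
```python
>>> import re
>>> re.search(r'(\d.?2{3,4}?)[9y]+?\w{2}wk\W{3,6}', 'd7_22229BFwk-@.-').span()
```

Pattern: a digit, then optionally any character, then 3 to 4 of a literal '2' (lazy) (captured); then one or more of one of [9y] (lazy); then exactly 2 of a word character, then the literal 'wk', then 3 to 6 of a non-word character.
`re.search` tries every starting position until one works.
The match spans [1:16] → '7_22229BFwk-@.-'.
Captured: group 1 = '7_2222'.

(1, 16)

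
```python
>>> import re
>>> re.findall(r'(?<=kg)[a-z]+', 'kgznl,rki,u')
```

['znl']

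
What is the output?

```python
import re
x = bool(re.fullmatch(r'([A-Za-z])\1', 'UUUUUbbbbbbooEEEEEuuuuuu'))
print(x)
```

False

`\1` is not a pattern — it's the concrete string captured by group 1, re-applied verbatim.
For `fullmatch`, every character of the input must be accounted for by the pattern.
Here the pattern can't cover the whole string, so the call returns None, and `bool(None)` is False.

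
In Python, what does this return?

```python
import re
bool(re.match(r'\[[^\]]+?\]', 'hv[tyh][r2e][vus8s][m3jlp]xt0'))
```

False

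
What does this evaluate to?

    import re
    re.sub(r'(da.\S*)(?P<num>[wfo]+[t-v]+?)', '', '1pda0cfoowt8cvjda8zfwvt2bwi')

'1pt2bwi'

This matches the literal 'da', then any character, then zero or more of a non-whitespace character (captured); then one or more of one of [wfo], then one or more of a character in [t-v] (lazy) (captured as 'num').
A non-greedy quantifier consumes as few characters as it can — just enough that the remainder of the pattern still matches from where it stops; whatever follows it matches normally.
Matches: at [2:22] → 'da0cfoowt8cvjda8zfwv'.
Every occurrence is swapped for ''.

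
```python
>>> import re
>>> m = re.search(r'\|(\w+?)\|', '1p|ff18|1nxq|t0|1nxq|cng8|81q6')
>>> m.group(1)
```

'ff18'

The match spans [2:8] → '|ff18|'.
Captured: group 1 = 'ff18'.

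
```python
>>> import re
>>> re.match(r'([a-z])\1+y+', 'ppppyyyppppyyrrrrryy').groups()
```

('p',)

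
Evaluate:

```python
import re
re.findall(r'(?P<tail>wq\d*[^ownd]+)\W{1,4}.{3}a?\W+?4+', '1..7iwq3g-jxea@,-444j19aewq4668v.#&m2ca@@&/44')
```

The pattern matches the literal 'wq', then zero or more of a digit, then one or more of any character except [ownd] (captured as 'tail'); then 1 to 4 of a non-word character, then exactly 3 of any character; then optionally the literal 'a', then one or more of a non-word character (lazy), then one or more of a literal '4'.
Walking the string: at [5:20] match 'wq3g-jxea@,-444', group 1 = 'wq3g'; at [25:45] match 'wq4668v.#&m2ca@@&/44', group 1 = 'wq4668v.#'.
`findall` collects group 1 from each match (2 total).

['wq3g', 'wq4668v.#']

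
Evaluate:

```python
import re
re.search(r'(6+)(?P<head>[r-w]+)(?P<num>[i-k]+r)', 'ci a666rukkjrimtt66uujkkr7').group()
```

Pattern: one or more of a literal '6' (captured); then one or more of a character in [r-w] (captured as 'head'); then one or more of a character in [i-k], then the literal 'r' (captured as 'num').
`re.search` scans for the first position where the pattern succeeds.
The match spans [4:13] → '666rukkjr'.
Captured: group 1 = '666', group 2 = 'ru', group 3 = 'kkjr'.

'666rukkjr'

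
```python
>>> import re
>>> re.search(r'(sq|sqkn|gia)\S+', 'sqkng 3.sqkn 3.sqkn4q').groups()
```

('sq',)

Alternation isn't longest-match — the leftmost alternative that fits at this position is chosen.
`re.search` tries every starting position until one works.
The match spans [0:5] → 'sqkng'.
Captured: group 1 = 'sq'.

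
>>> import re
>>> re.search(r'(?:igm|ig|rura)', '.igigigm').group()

`re.search` scans for the first position where the pattern succeeds.
The match spans [1:3] → 'ig'.

'ig'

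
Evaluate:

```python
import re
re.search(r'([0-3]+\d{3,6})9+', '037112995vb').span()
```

(0, 8)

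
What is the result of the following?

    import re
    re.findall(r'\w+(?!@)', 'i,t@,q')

`(?!…)`/`(?<!…)` only lets a position through if the neighbouring text does NOT match; no characters are consumed.
Scanning left to right: at [0:1] → 'i'; at [5:6] → 'q'.
No capturing groups, so `findall` returns the 2 full match strings.

['i', 'q']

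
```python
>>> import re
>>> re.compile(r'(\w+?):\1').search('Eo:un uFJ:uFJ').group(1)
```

'uFJ'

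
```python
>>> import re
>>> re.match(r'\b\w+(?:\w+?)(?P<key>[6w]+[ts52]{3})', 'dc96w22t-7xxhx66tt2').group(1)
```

'w22t'

The pattern matches a word boundary (`\b`, zero-width); then one or more of a word character; then one or more of a word character (lazy) (non-capturing group); then one or more of one of [6w], then exactly 3 of one of [ts52] (captured as 'key').
`re.match` only tries the pattern at the start of the string.
The match spans [0:8] → 'dc96w22t'.
Captured: group 1 = 'w22t'.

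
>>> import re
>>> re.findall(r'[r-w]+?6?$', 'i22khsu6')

['su6']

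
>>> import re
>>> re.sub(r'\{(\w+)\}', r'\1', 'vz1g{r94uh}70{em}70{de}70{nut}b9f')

'vz1gr94uh70em70de70nutb9f'

Matches: at [4:11] → '{r94uh}'; at [13:17] → '{em}'; at [19:23] → '{de}'; at [25:30] → '{nut}'.
Each match is replaced using the text its own group 1 captured.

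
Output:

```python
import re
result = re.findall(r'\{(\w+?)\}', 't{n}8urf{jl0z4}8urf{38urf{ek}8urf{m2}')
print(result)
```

['n', 'jl0z4', 'ek', 'm2']

Walking the string: at [1:4] match '{n}', group 1 = 'n'; at [8:15] match '{jl0z4}', group 1 = 'jl0z4'; at [25:29] match '{ek}', group 1 = 'ek'; at [33:37] match '{m2}', group 1 = 'm2'.
Because there's exactly one group, `findall` drops the full match and keeps group 1 from each hit.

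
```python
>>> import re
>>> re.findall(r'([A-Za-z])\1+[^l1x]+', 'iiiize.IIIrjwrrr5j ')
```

['i']

`\1` has to match the exact text group 1 already captured.
Walking the string: at [0:19] match 'iiiize.IIIrjwrrr5j ', group 1 = 'i'.
With a single group, `findall` returns only what that group captured — 1 item.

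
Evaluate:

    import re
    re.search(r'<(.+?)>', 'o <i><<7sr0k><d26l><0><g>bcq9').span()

(2, 5)

Lazy quantifiers expand one character at a time until the remainder of the pattern can match.
The match spans [2:5] → '<i>'.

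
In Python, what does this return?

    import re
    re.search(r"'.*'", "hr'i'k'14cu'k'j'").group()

"'i'k'14cu'k'j'"

The match spans [2:16] → "'i'k'14cu'k'j'".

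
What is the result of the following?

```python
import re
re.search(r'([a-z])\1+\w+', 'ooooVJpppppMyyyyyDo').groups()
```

('o',)

`\1` has to match the exact text group 1 already captured.
`re.search` scans for the first position where the pattern succeeds.
The match spans [0:19] → 'ooooVJpppppMyyyyyDo'.
Captured: group 1 = 'o'.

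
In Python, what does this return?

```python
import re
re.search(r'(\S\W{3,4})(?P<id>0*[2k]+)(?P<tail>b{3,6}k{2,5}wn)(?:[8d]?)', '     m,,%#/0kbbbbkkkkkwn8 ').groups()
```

(',,%#/', '0k', 'bbbbkkkkkwn')

The match spans [6:25] → ',,%#/0kbbbbkkkkkwn8'.
Captured: group 1 = ',,%#/', group 2 = '0k', group 3 = 'bbbbkkkkkwn'.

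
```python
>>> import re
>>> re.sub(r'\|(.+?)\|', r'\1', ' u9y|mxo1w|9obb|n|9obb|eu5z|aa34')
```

' u9ymxo1w9obbn9obbeu5zaa34'

A non-greedy quantifier consumes as few characters as it can — just enough that the remainder of the pattern still matches from where it stops; whatever follows it matches normally.
`\1` in the replacement pulls in group 1's text for each match.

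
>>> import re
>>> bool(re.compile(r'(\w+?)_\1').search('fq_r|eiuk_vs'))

False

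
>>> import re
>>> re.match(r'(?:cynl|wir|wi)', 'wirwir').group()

With `match`, the pattern is implicitly anchored at the beginning.
The match spans [0:3] → 'wir'.

'wir'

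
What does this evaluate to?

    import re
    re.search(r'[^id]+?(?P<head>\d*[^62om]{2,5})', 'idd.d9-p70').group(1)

'd9-p7'

The match spans [3:9] → '.d9-p7'.
Captured: group 1 = 'd9-p7'.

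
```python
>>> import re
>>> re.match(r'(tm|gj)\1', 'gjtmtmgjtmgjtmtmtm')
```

None

`\1` is not a pattern — it's the concrete string captured by group 1, re-applied verbatim.
`re.match` won't scan ahead — the pattern has to work from the very first character.
Here the string doesn't start with a match, so the call returns None.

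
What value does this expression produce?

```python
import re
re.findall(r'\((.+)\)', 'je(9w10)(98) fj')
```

['9w10)(98']

Walking the string: at [2:12] match '(9w10)(98)', group 1 = '9w10)(98'.
Because there's exactly one group, `findall` drops the full match and keeps group 1 from the one hit.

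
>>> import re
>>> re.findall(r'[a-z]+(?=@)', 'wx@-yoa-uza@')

['wx', 'uza']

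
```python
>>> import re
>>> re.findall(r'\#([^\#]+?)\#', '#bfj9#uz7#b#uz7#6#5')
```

Because there's exactly one group, `findall` drops the full match and keeps group 1 from each hit.

['bfj9', 'b', '6']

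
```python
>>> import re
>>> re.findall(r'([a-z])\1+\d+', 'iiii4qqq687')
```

`\1` has to match the exact text group 1 already captured.
Scanning left to right: at [0:5] match 'iiii4', group 1 = 'i'; at [5:11] match 'qqq687', group 1 = 'q'.
With a single group, `findall` returns only what that group captured — 2 items.

['i', 'q']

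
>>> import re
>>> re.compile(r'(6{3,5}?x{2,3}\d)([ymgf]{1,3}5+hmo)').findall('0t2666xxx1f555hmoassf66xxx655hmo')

[('666xxx1', 'f555hmo')]

This matches 3 to 5 of the literal '6' (lazy), then 2 to 3 of the literal 'x', then a digit (captured); then 1 to 3 of one of [ymgf], then one or more of the literal '5', then the literal 'hmo' (captured).
Walking the string: at [3:17] match '666xxx1f555hmo', groups = ('666xxx1', 'f555hmo').
Multiple groups make `findall` return tuples — one 2-tuple for the one match.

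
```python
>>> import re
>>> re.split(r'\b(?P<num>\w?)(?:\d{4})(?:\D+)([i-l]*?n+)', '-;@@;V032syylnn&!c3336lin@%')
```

The group in the pattern means `split` returns the separators' captures alongside the pieces.

['-;@@;V032syylnn&!', 'c', 'n', '@%']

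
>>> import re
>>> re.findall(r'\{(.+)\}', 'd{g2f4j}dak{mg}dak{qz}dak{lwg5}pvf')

Scanning left to right: at [1:31] match '{g2f4j}dak{mg}dak{qz}dak{lwg5}', group 1 = 'g2f4j}dak{mg}dak{qz}dak{lwg5'.
One capturing group, so `findall` returns just the captured substring from the one match — 1 in all.

['g2f4j}dak{mg}dak{qz}dak{lwg5']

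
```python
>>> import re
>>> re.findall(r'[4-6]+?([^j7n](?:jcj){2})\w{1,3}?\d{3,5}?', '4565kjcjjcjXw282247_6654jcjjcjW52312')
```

Pattern: one or more of a character in [4-6] (lazy); then any character except [j7n], then the literal 'jcj' repeated 2 times (captured); then 1 to 3 of a word character (lazy), then 3 to 5 of a digit (lazy).
Scanning left to right: at [0:16] match '4565kjcjjcjXw282', group 1 = 'kjcjjcj'; at [20:34] match '6654jcjjcjW523', group 1 = '4jcjjcj'.
With a single group, `findall` returns only what that group captured — 2 items.

['kjcjjcj', '4jcjjcj']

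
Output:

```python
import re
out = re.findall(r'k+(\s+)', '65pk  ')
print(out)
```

['  ']

The pattern matches one or more of a literal 'k'; then one or more of whitespace (captured).
Scanning left to right: at [3:6] match 'k  ', group 1 = '  '.
Because there's exactly one group, `findall` drops the full match and keeps group 1 from the one hit.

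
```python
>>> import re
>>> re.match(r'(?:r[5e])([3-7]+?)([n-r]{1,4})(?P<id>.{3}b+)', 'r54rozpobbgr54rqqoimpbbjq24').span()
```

With `match`, the pattern is implicitly anchored at the beginning.
The match spans [0:10] → 'r54rozpobb'.

(0, 10)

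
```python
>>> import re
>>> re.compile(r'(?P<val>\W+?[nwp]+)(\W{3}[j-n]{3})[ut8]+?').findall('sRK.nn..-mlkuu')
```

[('.nn', '..-mlk')]

2 groups means the one result is a tuple of 2 captured strings — 1 here.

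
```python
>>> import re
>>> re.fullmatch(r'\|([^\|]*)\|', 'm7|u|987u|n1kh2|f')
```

`re.fullmatch` requires the pattern to consume the entire string.
Here the string isn't matched end-to-end, so the call returns None.

None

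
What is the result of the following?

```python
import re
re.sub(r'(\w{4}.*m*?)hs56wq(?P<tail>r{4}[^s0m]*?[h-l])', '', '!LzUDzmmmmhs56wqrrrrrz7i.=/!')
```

'!.=/!'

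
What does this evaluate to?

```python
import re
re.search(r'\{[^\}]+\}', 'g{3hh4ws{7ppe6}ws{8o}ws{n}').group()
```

'{3hh4ws{7ppe6}'

`re.search` scans for the first position where the pattern succeeds.
The match spans [1:15] → '{3hh4ws{7ppe6}'.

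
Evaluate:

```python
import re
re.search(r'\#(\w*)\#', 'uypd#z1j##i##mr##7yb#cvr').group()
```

The match spans [4:9] → '#z1j#'.

'#z1j#'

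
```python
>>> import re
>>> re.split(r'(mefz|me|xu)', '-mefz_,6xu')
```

['-', 'mefz', '_,6', 'xu', '']

Branches in `(...|...)` are attempted left-to-right; the first branch that allows the whole pattern to succeed is taken.
Matches to split on: at [1:5] → 'mefz'; at [8:10] → 'xu'.
Because the pattern has a capturing group, `split` also inserts each captured text between the pieces.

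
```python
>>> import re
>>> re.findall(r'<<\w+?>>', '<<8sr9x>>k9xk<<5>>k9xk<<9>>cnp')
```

['<<8sr9x>>', '<<5>>', '<<9>>']

Since nothing is captured, `findall` lists the 3 matched substrings directly.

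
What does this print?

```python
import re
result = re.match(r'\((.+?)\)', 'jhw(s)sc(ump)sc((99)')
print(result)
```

None

`match` is anchored at position 0; if the pattern doesn't fit there, it returns None.
Here the pattern fails at index 0, so the call returns None.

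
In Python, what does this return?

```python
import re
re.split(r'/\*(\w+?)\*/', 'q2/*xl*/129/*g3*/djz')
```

Matches to split on: at [2:8] → '/*xl*/'; at [11:17] → '/*g3*/'.
With a capturing group present, the delimiter's captured portion is kept in the result list.

['q2', 'xl', '129', 'g3', 'djz']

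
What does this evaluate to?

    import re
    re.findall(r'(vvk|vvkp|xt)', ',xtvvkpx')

Alternation tries branches left to right and keeps the first one that lets the overall match succeed at that position.
Because there's exactly one group, `findall` drops the full match and keeps group 1 from each hit.

['xt', 'vvk']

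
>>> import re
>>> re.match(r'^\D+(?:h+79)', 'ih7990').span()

(0, 4)

The pattern matches anchored at the start of the string; then one or more of a non-digit; then one or more of a literal 'h', then the literal '79' (non-capturing group).
`re.match` only tries the pattern at the start of the string.
The match spans [0:4] → 'ih79'.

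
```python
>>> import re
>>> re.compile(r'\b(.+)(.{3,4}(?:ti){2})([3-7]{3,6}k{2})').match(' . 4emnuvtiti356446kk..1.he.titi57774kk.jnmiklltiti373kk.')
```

The pattern matches a word boundary (`\b`, zero-width); then one or more of any character (captured); then 3 to 4 of any character, then the literal 'ti' repeated 2 times (captured); then 3 to 6 of a character in [3-7], then exactly 2 of the literal 'k' (captured).
`match` is anchored at position 0; if the pattern doesn't fit there, it returns None.
Here the pattern fails at index 0, so the call returns None.

None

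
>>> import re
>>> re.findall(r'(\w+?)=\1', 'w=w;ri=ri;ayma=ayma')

['w', 'ri', 'ayma']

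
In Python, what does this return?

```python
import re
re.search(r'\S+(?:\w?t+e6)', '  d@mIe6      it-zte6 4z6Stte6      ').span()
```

The pattern matches one or more of a non-whitespace character; then optionally a word character, then one or more of the literal 't', then the literal 'e6' (non-capturing group).
`re.search` scans for the first position where the pattern succeeds.
The match spans [14:21] → 'it-zte6'.

(14, 21)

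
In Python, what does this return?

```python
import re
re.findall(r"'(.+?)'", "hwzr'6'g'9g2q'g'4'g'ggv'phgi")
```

With a single group, `findall` returns only what that group captured — 4 items.

['6', '9g2q', '4', 'ggv']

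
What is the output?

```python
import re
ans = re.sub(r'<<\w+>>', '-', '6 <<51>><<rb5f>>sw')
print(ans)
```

6 --sw

Matches: at [2:8] → '<<51>>'; at [8:16] → '<<rb5f>>'.
Each match is replaced by '-'.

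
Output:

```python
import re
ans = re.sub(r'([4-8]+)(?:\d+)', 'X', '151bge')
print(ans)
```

1Xbge

The pattern matches one or more of a character in [4-8] (captured); then one or more of a digit (non-capturing group).
Every occurrence is swapped for 'X'.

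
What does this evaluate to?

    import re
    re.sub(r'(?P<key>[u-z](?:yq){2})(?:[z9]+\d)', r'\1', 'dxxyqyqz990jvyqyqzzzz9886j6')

'dxxyqyqjvyqyq86j6'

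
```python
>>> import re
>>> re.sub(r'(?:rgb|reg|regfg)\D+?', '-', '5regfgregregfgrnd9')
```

Branches in `(...|...)` are attempted left-to-right; the first branch that allows the whole pattern to succeed is taken.
Matches: at [1:5] → 'regf'; at [6:10] → 'regr'.
Each match is replaced by '-'.

'5-g-egfgrnd9'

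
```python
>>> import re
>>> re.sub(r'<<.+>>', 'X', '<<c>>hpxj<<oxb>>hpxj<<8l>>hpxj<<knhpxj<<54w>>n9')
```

Matches: at [0:45] → '<<c>>hpxj<<oxb>>hpxj<<8l>>hpxj<<knhpxj<<54w>>'.
Every occurrence is swapped for 'X'.

'Xn9'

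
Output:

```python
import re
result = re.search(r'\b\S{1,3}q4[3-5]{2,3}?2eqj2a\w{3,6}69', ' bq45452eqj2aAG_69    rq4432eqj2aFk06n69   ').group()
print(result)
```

This matches a word boundary (`\b`, zero-width); then 1 to 3 of a non-whitespace character, then the literal 'q4'; then 2 to 3 of a character in [3-5] (lazy), then the literal '2eq', then the literal 'j2a'; then 3 to 6 of a word character, then the literal '69'.
`search` walks the string left to right and returns the first match it finds.
The match spans [1:18] → 'bq45452eqj2aAG_69'.

bq45452eqj2aAG_69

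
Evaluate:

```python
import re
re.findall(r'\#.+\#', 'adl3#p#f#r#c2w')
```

['#p#f#r#']

Scanning left to right: at [4:11] → '#p#f#r#'.
`findall` yields the raw match text (1 of them) because the pattern has no groups.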